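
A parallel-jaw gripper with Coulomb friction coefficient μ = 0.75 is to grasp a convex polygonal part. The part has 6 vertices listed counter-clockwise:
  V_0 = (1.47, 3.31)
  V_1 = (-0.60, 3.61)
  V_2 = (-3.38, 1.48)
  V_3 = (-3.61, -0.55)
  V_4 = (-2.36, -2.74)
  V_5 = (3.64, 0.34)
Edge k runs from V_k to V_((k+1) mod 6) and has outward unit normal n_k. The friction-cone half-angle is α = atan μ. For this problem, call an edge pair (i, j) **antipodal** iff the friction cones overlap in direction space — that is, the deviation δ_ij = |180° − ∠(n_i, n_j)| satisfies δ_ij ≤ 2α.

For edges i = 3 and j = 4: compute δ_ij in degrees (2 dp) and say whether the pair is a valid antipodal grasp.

α = atan 0.75 = 36.87°;  2α = 73.74°
edge 3: e_3 = (+1.25, -2.19);  n_3 = (-0.8685, -0.4957)
edge 4: e_4 = (+6.00, +3.08);  n_4 = (+0.4567, -0.8896)
∠(n_3, n_4) = 87.46°
δ = |180° − 87.46°| = 92.54°
92.54° > 2α = 73.74°  →  invalid

δ = 92.54°, invalid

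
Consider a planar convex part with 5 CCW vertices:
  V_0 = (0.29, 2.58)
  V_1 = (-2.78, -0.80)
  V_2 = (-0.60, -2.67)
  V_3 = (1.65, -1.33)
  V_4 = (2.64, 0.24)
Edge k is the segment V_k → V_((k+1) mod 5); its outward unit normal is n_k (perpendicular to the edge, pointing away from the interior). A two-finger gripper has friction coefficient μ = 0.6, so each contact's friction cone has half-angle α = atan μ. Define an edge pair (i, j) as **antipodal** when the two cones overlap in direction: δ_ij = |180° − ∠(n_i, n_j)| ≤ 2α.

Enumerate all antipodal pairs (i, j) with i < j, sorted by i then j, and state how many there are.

α = atan 0.6 = 30.96°;  2α = 61.93°
n_0 = (-0.7402, +0.6723)
n_1 = (-0.6511, -0.7590)
n_2 = (+0.5117, -0.8592)
n_3 = (+0.8459, -0.5334)
n_4 = (+0.7056, +0.7086)
  (0,1): δ = 88.37°  ·
  (0,2): δ = 16.98°  ✓
  (0,3): δ = 10.01°  ✓
  (0,4): δ = 87.37°  ·
  (1,2): δ = 108.60°  ·
  (1,3): δ = 81.61°  ·
  (1,4): δ = 4.25°  ✓
  (2,3): δ = 153.01°  ·
  (2,4): δ = 75.65°  ·
  (3,4): δ = 102.64°  ·
antipodal pairs: 3

count = 3; pairs: (0,2), (0,3), (1,4)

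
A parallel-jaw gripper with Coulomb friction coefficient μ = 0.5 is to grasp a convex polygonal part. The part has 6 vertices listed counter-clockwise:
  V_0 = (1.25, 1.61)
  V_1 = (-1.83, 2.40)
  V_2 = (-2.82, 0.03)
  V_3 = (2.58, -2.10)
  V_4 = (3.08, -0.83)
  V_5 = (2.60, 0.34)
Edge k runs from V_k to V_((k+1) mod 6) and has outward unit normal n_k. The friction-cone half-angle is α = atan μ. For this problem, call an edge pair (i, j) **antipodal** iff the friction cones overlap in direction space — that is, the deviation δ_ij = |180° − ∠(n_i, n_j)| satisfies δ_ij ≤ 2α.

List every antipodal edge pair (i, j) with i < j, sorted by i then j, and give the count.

α = atan 0.5 = 26.57°;  2α = 53.13°
n_0 = (+0.2485, +0.9686)
n_1 = (-0.9227, +0.3854)
n_2 = (-0.3669, -0.9302)
n_3 = (+0.9305, -0.3663)
n_4 = (+0.9252, +0.3796)
n_5 = (+0.6852, +0.7284)
  (0,1): δ = 98.29°  ·
  (0,2): δ = 7.14°  ✓
  (0,3): δ = 82.90°  ·
  (0,4): δ = 126.69°  ·
  (0,5): δ = 151.13°  ·
  (1,2): δ = 88.86°  ·
  (1,3): δ = 1.18°  ✓
  (1,4): δ = 44.98°  ✓
  (1,5): δ = 69.42°  ·
  (2,3): δ = 89.96°  ·
  (2,4): δ = 46.17°  ✓
  (2,5): δ = 21.72°  ✓
  (3,4): δ = 136.20°  ·
  (3,5): δ = 111.76°  ·
  (4,5): δ = 155.56°  ·
antipodal pairs: 5

count = 5; pairs: (0,2), (1,3), (1,4), (2,4), (2,5)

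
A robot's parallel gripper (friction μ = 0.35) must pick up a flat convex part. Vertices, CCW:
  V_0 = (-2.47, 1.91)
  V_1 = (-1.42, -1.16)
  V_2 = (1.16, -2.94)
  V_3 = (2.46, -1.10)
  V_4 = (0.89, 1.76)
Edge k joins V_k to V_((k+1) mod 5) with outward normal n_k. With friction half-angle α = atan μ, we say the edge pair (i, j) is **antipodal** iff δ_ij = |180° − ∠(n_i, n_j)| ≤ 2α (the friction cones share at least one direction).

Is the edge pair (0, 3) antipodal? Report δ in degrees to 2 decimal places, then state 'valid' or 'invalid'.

δ = 9.88°, valid

α = atan 0.35 = 19.29°;  2α = 38.58°
edge 0: e_0 = (+1.05, -3.07);  n_0 = (-0.9462, -0.3236)
edge 3: e_3 = (-1.57, +2.86);  n_3 = (+0.8766, +0.4812)
∠(n_0, n_3) = 170.12°
δ = |180° − 170.12°| = 9.88°
9.88° ≤ 2α = 38.58°  →  valid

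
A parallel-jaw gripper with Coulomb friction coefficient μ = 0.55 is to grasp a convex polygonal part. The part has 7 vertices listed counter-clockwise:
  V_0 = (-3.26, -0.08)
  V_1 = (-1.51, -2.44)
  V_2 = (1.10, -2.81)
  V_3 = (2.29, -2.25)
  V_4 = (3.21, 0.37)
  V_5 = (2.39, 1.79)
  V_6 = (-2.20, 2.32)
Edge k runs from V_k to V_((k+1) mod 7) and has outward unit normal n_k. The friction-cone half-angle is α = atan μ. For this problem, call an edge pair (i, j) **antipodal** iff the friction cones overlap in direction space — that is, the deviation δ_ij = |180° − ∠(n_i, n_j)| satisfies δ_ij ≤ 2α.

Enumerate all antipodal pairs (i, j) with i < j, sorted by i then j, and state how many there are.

count = 9; pairs: (0,3), (0,4), (0,5), (1,4), (1,5), (2,5), (2,6), (3,6), (4,6)

α = atan 0.55 = 28.81°;  2α = 57.62°
n_0 = (-0.8033, -0.5956)
n_1 = (-0.1404, -0.9901)
n_2 = (+0.4258, -0.9048)
n_3 = (+0.9435, -0.3313)
n_4 = (+0.8660, +0.5001)
n_5 = (+0.1147, +0.9934)
n_6 = (-0.9148, +0.4040)
  (0,1): δ = 134.63°  ·
  (0,2): δ = 101.36°  ·
  (0,3): δ = 55.91°  ✓
  (0,4): δ = 6.55°  ✓
  (0,5): δ = 46.86°  ✓
  (0,6): δ = 119.61°  ·
  (1,2): δ = 146.73°  ·
  (1,3): δ = 101.28°  ·
  (1,4): δ = 51.93°  ✓
  (1,5): δ = 1.48°  ✓
  (1,6): δ = 74.24°  ·
  (2,3): δ = 134.55°  ·
  (2,4): δ = 85.20°  ·
  (2,5): δ = 31.79°  ✓
  (2,6): δ = 40.97°  ✓
  (3,4): δ = 130.65°  ·
  (3,5): δ = 77.24°  ·
  (3,6): δ = 4.48°  ✓
  (4,5): δ = 126.59°  ·
  (4,6): δ = 53.83°  ✓
  (5,6): δ = 107.24°  ·
antipodal pairs: 9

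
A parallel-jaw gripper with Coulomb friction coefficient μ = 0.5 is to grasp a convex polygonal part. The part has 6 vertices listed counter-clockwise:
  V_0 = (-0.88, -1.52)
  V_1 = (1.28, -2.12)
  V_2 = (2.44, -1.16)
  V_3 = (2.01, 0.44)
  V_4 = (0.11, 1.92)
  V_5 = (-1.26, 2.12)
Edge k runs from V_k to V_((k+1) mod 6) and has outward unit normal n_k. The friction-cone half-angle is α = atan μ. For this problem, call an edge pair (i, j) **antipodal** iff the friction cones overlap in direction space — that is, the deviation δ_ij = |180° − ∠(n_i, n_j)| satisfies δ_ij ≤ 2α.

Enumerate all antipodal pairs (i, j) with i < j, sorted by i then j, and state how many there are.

count = 5; pairs: (0,3), (0,4), (1,4), (2,5), (3,5)

α = atan 0.5 = 26.57°;  2α = 53.13°
n_0 = (-0.2676, -0.9635)
n_1 = (+0.6376, -0.7704)
n_2 = (+0.9657, +0.2595)
n_3 = (+0.6145, +0.7889)
n_4 = (+0.1445, +0.9895)
n_5 = (-0.9946, -0.1038)
  (0,1): δ = 124.87°  ·
  (0,2): δ = 59.43°  ·
  (0,3): δ = 22.39°  ✓
  (0,4): δ = 7.22°  ✓
  (0,5): δ = 111.48°  ·
  (1,2): δ = 114.57°  ·
  (1,3): δ = 77.53°  ·
  (1,4): δ = 47.92°  ✓
  (1,5): δ = 56.35°  ·
  (2,3): δ = 142.96°  ·
  (2,4): δ = 113.35°  ·
  (2,5): δ = 9.08°  ✓
  (3,4): δ = 150.39°  ·
  (3,5): δ = 46.12°  ✓
  (4,5): δ = 75.73°  ·
antipodal pairs: 5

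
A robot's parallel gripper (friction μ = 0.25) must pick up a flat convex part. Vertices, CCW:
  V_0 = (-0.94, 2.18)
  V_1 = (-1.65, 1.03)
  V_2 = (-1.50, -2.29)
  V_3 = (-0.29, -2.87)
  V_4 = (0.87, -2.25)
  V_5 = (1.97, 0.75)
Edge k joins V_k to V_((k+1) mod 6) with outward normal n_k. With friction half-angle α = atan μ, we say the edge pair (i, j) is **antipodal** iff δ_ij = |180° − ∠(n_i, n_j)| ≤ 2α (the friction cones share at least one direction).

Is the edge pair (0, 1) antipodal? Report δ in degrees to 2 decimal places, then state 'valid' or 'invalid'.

δ = 145.72°, invalid

α = atan 0.25 = 14.04°;  2α = 28.07°
edge 0: e_0 = (-0.71, -1.15);  n_0 = (-0.8509, +0.5253)
edge 1: e_1 = (+0.15, -3.32);  n_1 = (-0.9990, -0.0451)
∠(n_0, n_1) = 34.28°
δ = |180° − 34.28°| = 145.72°
145.72° > 2α = 28.07°  →  invalid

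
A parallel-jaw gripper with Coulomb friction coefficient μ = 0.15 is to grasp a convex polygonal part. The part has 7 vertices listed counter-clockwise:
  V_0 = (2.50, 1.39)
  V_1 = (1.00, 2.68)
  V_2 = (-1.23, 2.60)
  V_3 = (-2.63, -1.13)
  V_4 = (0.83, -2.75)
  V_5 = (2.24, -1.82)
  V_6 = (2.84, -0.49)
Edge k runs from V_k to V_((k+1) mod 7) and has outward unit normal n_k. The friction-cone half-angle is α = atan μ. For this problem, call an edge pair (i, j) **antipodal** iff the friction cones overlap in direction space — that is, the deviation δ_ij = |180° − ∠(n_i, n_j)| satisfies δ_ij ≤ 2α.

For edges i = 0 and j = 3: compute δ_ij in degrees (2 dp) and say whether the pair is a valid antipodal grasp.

α = atan 0.15 = 8.53°;  2α = 17.06°
edge 0: e_0 = (-1.50, +1.29);  n_0 = (+0.6520, +0.7582)
edge 3: e_3 = (+3.46, -1.62);  n_3 = (-0.4240, -0.9056)
∠(n_0, n_3) = 164.39°
δ = |180° − 164.39°| = 15.61°
15.61° ≤ 2α = 17.06°  →  valid

δ = 15.61°, valid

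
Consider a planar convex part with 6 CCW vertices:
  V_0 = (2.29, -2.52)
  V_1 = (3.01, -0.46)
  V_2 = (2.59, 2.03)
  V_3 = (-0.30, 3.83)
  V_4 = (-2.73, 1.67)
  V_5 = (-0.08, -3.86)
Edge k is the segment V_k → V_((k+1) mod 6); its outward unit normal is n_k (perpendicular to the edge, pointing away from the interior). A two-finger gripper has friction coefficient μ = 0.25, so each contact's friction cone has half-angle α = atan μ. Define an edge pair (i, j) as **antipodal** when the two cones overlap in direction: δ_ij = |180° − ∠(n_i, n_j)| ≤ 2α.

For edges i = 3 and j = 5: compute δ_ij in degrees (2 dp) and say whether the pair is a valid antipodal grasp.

α = atan 0.25 = 14.04°;  2α = 28.07°
edge 3: e_3 = (-2.43, -2.16);  n_3 = (-0.6644, +0.7474)
edge 5: e_5 = (+2.37, +1.34);  n_5 = (+0.4922, -0.8705)
∠(n_3, n_5) = 167.85°
δ = |180° − 167.85°| = 12.15°
12.15° ≤ 2α = 28.07°  →  valid

δ = 12.15°, valid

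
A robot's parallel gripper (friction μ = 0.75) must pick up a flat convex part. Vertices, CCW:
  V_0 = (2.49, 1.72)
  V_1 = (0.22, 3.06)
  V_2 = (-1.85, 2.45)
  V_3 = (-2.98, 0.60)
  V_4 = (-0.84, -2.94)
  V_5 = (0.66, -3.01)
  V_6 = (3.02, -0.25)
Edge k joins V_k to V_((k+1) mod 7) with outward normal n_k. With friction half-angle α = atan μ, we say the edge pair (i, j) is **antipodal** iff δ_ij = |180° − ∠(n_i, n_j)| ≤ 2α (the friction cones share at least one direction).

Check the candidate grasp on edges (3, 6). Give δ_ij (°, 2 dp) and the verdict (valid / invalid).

α = atan 0.75 = 36.87°;  2α = 73.74°
edge 3: e_3 = (+2.14, -3.54);  n_3 = (-0.8558, -0.5173)
edge 6: e_6 = (-0.53, +1.97);  n_6 = (+0.9657, +0.2598)
∠(n_3, n_6) = 163.90°
δ = |180° − 163.90°| = 16.10°
16.10° ≤ 2α = 73.74°  →  valid

δ = 16.10°, valid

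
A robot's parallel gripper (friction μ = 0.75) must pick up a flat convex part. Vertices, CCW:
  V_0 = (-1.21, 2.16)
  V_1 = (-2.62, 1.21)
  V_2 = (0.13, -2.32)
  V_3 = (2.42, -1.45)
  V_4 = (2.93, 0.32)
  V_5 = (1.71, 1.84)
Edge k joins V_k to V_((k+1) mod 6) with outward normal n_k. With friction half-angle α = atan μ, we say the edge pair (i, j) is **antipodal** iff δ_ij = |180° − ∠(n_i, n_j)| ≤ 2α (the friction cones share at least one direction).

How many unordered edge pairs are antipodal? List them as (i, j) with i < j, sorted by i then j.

count = 7; pairs: (0,2), (0,3), (1,3), (1,4), (1,5), (2,4), (2,5)

α = atan 0.75 = 36.87°;  2α = 73.74°
n_0 = (-0.5588, +0.8293)
n_1 = (-0.7889, -0.6146)
n_2 = (+0.3551, -0.9348)
n_3 = (+0.9609, -0.2769)
n_4 = (+0.7799, +0.6259)
n_5 = (+0.1089, +0.9940)
  (0,1): δ = 86.05°  ·
  (0,2): δ = 13.17°  ✓
  (0,3): δ = 39.96°  ✓
  (0,4): δ = 94.78°  ·
  (0,5): δ = 139.78°  ·
  (1,2): δ = 107.12°  ·
  (1,3): δ = 53.99°  ✓
  (1,4): δ = 0.83°  ✓
  (1,5): δ = 45.83°  ✓
  (2,3): δ = 126.88°  ·
  (2,4): δ = 72.05°  ✓
  (2,5): δ = 27.06°  ✓
  (3,4): δ = 125.17°  ·
  (3,5): δ = 80.18°  ·
  (4,5): δ = 135.01°  ·
antipodal pairs: 7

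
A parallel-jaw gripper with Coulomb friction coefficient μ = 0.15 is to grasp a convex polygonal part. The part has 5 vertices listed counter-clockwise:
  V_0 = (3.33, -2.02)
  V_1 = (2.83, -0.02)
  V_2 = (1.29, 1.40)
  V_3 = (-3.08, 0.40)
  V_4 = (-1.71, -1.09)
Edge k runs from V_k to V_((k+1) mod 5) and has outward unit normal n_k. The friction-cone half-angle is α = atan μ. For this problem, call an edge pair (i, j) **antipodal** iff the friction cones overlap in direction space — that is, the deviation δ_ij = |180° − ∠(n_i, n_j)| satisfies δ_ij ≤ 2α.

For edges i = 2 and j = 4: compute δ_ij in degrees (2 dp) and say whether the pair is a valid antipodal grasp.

δ = 23.34°, invalid

α = atan 0.15 = 8.53°;  2α = 17.06°
edge 2: e_2 = (-4.37, -1.00);  n_2 = (-0.2231, +0.9748)
edge 4: e_4 = (+5.04, -0.93);  n_4 = (-0.1815, -0.9834)
∠(n_2, n_4) = 156.66°
δ = |180° − 156.66°| = 23.34°
23.34° > 2α = 17.06°  →  invalid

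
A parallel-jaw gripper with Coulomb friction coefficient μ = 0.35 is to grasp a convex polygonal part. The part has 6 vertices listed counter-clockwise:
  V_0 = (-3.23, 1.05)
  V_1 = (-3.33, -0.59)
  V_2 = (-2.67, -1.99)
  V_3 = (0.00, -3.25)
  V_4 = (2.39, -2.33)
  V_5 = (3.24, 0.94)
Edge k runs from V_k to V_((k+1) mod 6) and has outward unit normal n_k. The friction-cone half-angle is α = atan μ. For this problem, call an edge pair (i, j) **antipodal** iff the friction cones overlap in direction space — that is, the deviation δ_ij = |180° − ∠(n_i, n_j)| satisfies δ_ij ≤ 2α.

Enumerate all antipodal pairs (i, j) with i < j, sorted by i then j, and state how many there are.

count = 3; pairs: (0,4), (2,5), (3,5)

α = atan 0.35 = 19.29°;  2α = 38.58°
n_0 = (-0.9981, +0.0609)
n_1 = (-0.9045, -0.4264)
n_2 = (-0.4268, -0.9044)
n_3 = (+0.3592, -0.9332)
n_4 = (+0.9678, -0.2516)
n_5 = (+0.0170, +0.9999)
  (0,1): δ = 151.27°  ·
  (0,2): δ = 111.77°  ·
  (0,3): δ = 65.46°  ·
  (0,4): δ = 11.08°  ✓
  (0,5): δ = 92.52°  ·
  (1,2): δ = 140.50°  ·
  (1,3): δ = 94.19°  ·
  (1,4): δ = 39.81°  ·
  (1,5): δ = 63.79°  ·
  (2,3): δ = 133.68°  ·
  (2,4): δ = 79.31°  ·
  (2,5): δ = 24.29°  ✓
  (3,4): δ = 125.62°  ·
  (3,5): δ = 22.03°  ✓
  (4,5): δ = 76.40°  ·
antipodal pairs: 3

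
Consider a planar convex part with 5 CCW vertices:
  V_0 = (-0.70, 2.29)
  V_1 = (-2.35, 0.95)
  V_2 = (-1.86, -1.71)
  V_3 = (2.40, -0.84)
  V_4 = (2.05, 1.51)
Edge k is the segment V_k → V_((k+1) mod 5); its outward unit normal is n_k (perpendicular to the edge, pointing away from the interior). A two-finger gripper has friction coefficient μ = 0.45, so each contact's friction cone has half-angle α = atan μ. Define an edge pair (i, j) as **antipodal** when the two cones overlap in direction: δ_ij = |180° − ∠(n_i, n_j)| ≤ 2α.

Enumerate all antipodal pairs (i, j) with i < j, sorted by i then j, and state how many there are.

α = atan 0.45 = 24.23°;  2α = 48.46°
n_0 = (-0.6304, +0.7763)
n_1 = (-0.9835, -0.1812)
n_2 = (+0.2001, -0.9798)
n_3 = (+0.9891, +0.1473)
n_4 = (+0.2729, +0.9621)
  (0,1): δ = 118.64°  ·
  (0,2): δ = 27.54°  ✓
  (0,3): δ = 59.39°  ·
  (0,4): δ = 125.08°  ·
  (1,2): δ = 88.89°  ·
  (1,3): δ = 1.97°  ✓
  (1,4): δ = 63.73°  ·
  (2,3): δ = 93.07°  ·
  (2,4): δ = 27.38°  ✓
  (3,4): δ = 114.31°  ·
antipodal pairs: 3

count = 3; pairs: (0,2), (1,3), (2,4)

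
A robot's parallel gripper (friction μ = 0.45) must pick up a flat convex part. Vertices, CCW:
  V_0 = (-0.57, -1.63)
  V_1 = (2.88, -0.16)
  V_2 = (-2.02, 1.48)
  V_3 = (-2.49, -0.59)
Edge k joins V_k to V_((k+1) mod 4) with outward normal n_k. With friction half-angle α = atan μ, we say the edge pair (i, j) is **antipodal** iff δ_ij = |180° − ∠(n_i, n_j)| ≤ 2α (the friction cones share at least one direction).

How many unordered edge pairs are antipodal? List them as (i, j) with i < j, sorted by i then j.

count = 2; pairs: (0,1), (1,3)

α = atan 0.45 = 24.23°;  2α = 48.46°
n_0 = (+0.3920, -0.9200)
n_1 = (+0.3174, +0.9483)
n_2 = (-0.9752, +0.2214)
n_3 = (-0.4763, -0.8793)
  (0,1): δ = 41.58°  ✓
  (0,2): δ = 54.13°  ·
  (0,3): δ = 128.48°  ·
  (1,2): δ = 84.29°  ·
  (1,3): δ = 9.94°  ✓
  (2,3): δ = 105.65°  ·
antipodal pairs: 2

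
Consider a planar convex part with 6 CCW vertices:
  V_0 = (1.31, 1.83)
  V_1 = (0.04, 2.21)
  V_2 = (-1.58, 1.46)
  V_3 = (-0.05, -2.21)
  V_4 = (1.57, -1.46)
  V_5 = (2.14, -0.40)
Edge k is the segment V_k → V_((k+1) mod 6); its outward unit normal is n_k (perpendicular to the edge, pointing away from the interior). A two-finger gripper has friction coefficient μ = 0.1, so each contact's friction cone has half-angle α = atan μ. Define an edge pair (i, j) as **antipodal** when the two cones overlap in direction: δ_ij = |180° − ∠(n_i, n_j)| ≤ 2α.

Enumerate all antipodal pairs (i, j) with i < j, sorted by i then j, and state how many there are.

α = atan 0.1 = 5.71°;  2α = 11.42°
n_0 = (+0.2867, +0.9580)
n_1 = (-0.4201, +0.9075)
n_2 = (-0.9230, -0.3848)
n_3 = (+0.4201, -0.9075)
n_4 = (+0.8807, -0.4736)
n_5 = (+0.9372, +0.3488)
  (0,1): δ = 138.50°  ·
  (0,2): δ = 50.71°  ·
  (0,3): δ = 41.50°  ·
  (0,4): δ = 78.39°  ·
  (0,5): δ = 127.07°  ·
  (1,2): δ = 92.21°  ·
  (1,3): δ = 0.00°  ✓
  (1,4): δ = 36.89°  ·
  (1,5): δ = 85.57°  ·
  (2,3): δ = 87.79°  ·
  (2,4): δ = 50.90°  ·
  (2,5): δ = 2.22°  ✓
  (3,4): δ = 143.11°  ·
  (3,5): δ = 94.43°  ·
  (4,5): δ = 131.32°  ·
antipodal pairs: 2

count = 2; pairs: (1,3), (2,5)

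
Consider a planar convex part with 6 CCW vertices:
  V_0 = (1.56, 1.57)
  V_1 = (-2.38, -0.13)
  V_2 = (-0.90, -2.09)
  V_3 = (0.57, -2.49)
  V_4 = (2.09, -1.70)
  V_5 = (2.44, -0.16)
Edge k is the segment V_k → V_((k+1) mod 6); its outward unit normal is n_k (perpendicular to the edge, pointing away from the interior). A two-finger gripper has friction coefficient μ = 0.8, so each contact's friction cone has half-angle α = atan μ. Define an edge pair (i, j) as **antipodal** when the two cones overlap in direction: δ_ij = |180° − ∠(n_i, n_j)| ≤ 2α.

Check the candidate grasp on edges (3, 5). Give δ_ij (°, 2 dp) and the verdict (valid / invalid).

α = atan 0.8 = 38.66°;  2α = 77.32°
edge 3: e_3 = (+1.52, +0.79);  n_3 = (+0.4612, -0.8873)
edge 5: e_5 = (-0.88, +1.73);  n_5 = (+0.8913, +0.4534)
∠(n_3, n_5) = 89.50°
δ = |180° − 89.50°| = 90.50°
90.50° > 2α = 77.32°  →  invalid

δ = 90.50°, invalid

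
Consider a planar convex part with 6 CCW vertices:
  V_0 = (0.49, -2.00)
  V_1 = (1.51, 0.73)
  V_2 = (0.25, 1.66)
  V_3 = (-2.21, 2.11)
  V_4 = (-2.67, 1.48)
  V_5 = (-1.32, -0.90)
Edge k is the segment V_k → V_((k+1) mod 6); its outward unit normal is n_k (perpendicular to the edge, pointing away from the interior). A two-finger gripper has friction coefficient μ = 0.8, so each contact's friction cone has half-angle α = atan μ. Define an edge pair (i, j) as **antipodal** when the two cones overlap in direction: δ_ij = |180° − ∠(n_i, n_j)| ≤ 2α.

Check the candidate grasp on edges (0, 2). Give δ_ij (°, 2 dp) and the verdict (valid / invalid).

α = atan 0.8 = 38.66°;  2α = 77.32°
edge 0: e_0 = (+1.02, +2.73);  n_0 = (+0.9368, -0.3500)
edge 2: e_2 = (-2.46, +0.45);  n_2 = (+0.1799, +0.9837)
∠(n_0, n_2) = 100.12°
δ = |180° − 100.12°| = 79.88°
79.88° > 2α = 77.32°  →  invalid

δ = 79.88°, invalid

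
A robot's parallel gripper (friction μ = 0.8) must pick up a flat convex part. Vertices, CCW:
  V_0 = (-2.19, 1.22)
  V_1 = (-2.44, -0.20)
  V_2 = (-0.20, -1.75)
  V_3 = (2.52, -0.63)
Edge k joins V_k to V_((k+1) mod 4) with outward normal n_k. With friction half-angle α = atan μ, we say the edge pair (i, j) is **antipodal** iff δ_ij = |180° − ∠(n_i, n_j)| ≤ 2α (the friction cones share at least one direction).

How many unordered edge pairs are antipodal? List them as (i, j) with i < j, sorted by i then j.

α = atan 0.8 = 38.66°;  2α = 77.32°
n_0 = (-0.9849, +0.1734)
n_1 = (-0.5690, -0.8223)
n_2 = (+0.3807, -0.9247)
n_3 = (+0.3656, +0.9308)
  (0,1): δ = 114.70°  ·
  (0,2): δ = 57.63°  ✓
  (0,3): δ = 78.54°  ·
  (1,2): δ = 122.94°  ·
  (1,3): δ = 13.24°  ✓
  (2,3): δ = 43.82°  ✓
antipodal pairs: 3

count = 3; pairs: (0,2), (1,3), (2,3)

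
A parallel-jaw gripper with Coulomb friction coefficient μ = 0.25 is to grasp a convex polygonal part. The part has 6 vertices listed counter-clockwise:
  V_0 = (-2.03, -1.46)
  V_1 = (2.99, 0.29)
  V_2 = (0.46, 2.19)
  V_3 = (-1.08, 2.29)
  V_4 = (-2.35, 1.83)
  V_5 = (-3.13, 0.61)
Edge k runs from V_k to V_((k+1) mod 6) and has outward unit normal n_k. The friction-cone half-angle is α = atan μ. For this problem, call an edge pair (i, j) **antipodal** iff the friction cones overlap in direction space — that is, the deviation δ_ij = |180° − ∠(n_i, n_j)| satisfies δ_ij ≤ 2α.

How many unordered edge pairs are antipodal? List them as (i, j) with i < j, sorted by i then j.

α = atan 0.25 = 14.04°;  2α = 28.07°
n_0 = (+0.3292, -0.9443)
n_1 = (+0.6005, +0.7996)
n_2 = (+0.0648, +0.9979)
n_3 = (-0.3406, +0.9402)
n_4 = (-0.8425, +0.5387)
n_5 = (-0.8831, -0.4693)
  (0,1): δ = 56.12°  ·
  (0,2): δ = 22.93°  ✓
  (0,3): δ = 0.69°  ✓
  (0,4): δ = 38.19°  ·
  (0,5): δ = 98.77°  ·
  (1,2): δ = 146.81°  ·
  (1,3): δ = 123.18°  ·
  (1,4): δ = 85.69°  ·
  (1,5): δ = 25.11°  ✓
  (2,3): δ = 156.37°  ·
  (2,4): δ = 118.88°  ·
  (2,5): δ = 58.30°  ·
  (3,4): δ = 142.50°  ·
  (3,5): δ = 81.92°  ·
  (4,5): δ = 119.42°  ·
antipodal pairs: 3

count = 3; pairs: (0,2), (0,3), (1,5)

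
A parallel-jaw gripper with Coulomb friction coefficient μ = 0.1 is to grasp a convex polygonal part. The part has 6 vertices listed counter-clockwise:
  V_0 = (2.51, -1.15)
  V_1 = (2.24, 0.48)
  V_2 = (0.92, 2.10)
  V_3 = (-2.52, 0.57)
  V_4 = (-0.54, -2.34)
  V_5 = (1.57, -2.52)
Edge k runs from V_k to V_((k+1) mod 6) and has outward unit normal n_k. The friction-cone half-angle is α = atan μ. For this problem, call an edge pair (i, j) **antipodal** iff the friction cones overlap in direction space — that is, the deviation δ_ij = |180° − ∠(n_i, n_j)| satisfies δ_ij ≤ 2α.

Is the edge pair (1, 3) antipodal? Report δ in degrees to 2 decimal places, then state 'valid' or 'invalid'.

δ = 4.94°, valid

α = atan 0.1 = 5.71°;  2α = 11.42°
edge 1: e_1 = (-1.32, +1.62);  n_1 = (+0.7752, +0.6317)
edge 3: e_3 = (+1.98, -2.91);  n_3 = (-0.8268, -0.5625)
∠(n_1, n_3) = 175.06°
δ = |180° − 175.06°| = 4.94°
4.94° ≤ 2α = 11.42°  →  valid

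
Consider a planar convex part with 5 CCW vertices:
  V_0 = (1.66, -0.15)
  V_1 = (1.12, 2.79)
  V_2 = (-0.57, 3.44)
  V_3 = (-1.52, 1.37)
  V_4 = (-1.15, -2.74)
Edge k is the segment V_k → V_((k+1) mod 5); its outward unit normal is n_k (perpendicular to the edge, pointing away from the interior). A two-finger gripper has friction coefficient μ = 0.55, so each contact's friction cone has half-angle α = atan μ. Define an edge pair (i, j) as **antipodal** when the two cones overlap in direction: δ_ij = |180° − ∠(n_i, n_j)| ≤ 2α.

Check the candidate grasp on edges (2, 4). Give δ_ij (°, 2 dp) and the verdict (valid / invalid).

α = atan 0.55 = 28.81°;  2α = 57.62°
edge 2: e_2 = (-0.95, -2.07);  n_2 = (-0.9089, +0.4171)
edge 4: e_4 = (+2.81, +2.59);  n_4 = (+0.6777, -0.7353)
∠(n_2, n_4) = 157.32°
δ = |180° − 157.32°| = 22.68°
22.68° ≤ 2α = 57.62°  →  valid

δ = 22.68°, valid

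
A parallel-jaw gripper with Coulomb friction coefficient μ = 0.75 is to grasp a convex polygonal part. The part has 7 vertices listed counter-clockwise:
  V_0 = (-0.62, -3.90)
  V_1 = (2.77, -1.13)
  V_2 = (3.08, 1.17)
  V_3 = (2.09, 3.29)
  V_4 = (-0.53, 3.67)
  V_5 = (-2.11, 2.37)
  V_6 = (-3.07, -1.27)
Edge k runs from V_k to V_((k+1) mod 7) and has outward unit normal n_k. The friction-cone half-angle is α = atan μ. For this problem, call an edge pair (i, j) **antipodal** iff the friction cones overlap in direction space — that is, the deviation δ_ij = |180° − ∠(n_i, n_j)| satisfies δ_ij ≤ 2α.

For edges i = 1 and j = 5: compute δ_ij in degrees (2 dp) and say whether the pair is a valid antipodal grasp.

α = atan 0.75 = 36.87°;  2α = 73.74°
edge 1: e_1 = (+0.31, +2.30);  n_1 = (+0.9910, -0.1336)
edge 5: e_5 = (-0.96, -3.64);  n_5 = (-0.9669, +0.2550)
∠(n_1, n_5) = 172.90°
δ = |180° − 172.90°| = 7.10°
7.10° ≤ 2α = 73.74°  →  valid

δ = 7.10°, valid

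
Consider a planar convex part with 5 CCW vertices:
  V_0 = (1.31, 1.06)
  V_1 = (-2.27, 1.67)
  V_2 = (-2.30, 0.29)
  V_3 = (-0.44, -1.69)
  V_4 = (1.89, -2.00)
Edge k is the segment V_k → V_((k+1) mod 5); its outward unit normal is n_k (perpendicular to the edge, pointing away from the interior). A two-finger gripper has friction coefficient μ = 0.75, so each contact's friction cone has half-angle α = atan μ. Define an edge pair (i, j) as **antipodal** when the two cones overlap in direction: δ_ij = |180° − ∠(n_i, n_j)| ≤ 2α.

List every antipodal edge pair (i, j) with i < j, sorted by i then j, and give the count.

α = atan 0.75 = 36.87°;  2α = 73.74°
n_0 = (+0.1680, +0.9858)
n_1 = (-0.9998, +0.0217)
n_2 = (-0.7288, -0.6847)
n_3 = (-0.1319, -0.9913)
n_4 = (+0.9825, +0.1862)
  (0,1): δ = 81.58°  ·
  (0,2): δ = 37.12°  ✓
  (0,3): δ = 2.09°  ✓
  (0,4): δ = 110.40°  ·
  (1,2): δ = 135.54°  ·
  (1,3): δ = 96.33°  ·
  (1,4): δ = 11.98°  ✓
  (2,3): δ = 140.79°  ·
  (2,4): δ = 32.48°  ✓
  (3,4): δ = 71.69°  ✓
antipodal pairs: 5

count = 5; pairs: (0,2), (0,3), (1,4), (2,4), (3,4)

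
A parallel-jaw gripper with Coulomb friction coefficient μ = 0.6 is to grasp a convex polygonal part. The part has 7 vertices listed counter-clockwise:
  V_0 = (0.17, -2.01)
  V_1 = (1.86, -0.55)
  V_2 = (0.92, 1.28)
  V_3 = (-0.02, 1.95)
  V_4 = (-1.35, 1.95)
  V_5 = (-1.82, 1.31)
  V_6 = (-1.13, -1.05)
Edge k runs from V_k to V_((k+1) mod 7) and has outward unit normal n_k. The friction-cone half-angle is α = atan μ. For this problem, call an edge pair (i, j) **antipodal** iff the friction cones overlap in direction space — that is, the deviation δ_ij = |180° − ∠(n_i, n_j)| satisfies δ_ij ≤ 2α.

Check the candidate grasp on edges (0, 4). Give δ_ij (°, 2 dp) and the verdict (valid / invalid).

δ = 12.88°, valid

α = atan 0.6 = 30.96°;  2α = 61.93°
edge 0: e_0 = (+1.69, +1.46);  n_0 = (+0.6537, -0.7567)
edge 4: e_4 = (-0.47, -0.64);  n_4 = (-0.8060, +0.5919)
∠(n_0, n_4) = 167.12°
δ = |180° − 167.12°| = 12.88°
12.88° ≤ 2α = 61.93°  →  valid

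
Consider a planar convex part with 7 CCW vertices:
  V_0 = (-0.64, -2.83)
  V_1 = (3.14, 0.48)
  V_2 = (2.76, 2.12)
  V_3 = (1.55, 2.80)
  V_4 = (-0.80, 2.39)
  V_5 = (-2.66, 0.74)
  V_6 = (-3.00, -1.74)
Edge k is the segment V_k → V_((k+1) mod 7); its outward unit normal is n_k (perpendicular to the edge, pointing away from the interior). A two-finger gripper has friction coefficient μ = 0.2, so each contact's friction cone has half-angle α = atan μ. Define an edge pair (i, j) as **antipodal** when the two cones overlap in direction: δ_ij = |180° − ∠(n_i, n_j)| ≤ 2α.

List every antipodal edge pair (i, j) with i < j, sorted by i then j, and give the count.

count = 3; pairs: (0,4), (1,5), (2,6)

α = atan 0.2 = 11.31°;  2α = 22.62°
n_0 = (+0.6588, -0.7523)
n_1 = (+0.9742, +0.2257)
n_2 = (+0.4899, +0.8718)
n_3 = (-0.1719, +0.9851)
n_4 = (-0.6636, +0.7481)
n_5 = (-0.9907, +0.1358)
n_6 = (-0.4193, -0.9078)
  (0,1): δ = 118.16°  ·
  (0,2): δ = 70.54°  ·
  (0,3): δ = 31.31°  ·
  (0,4): δ = 0.37°  ✓
  (0,5): δ = 40.99°  ·
  (0,6): δ = 114.00°  ·
  (1,2): δ = 132.38°  ·
  (1,3): δ = 93.15°  ·
  (1,4): δ = 61.47°  ·
  (1,5): δ = 20.85°  ✓
  (1,6): δ = 52.16°  ·
  (2,3): δ = 140.77°  ·
  (2,4): δ = 109.09°  ·
  (2,5): δ = 68.47°  ·
  (2,6): δ = 4.54°  ✓
  (3,4): δ = 148.32°  ·
  (3,5): δ = 107.70°  ·
  (3,6): δ = 34.69°  ·
  (4,5): δ = 139.38°  ·
  (4,6): δ = 66.37°  ·
  (5,6): δ = 106.98°  ·
antipodal pairs: 3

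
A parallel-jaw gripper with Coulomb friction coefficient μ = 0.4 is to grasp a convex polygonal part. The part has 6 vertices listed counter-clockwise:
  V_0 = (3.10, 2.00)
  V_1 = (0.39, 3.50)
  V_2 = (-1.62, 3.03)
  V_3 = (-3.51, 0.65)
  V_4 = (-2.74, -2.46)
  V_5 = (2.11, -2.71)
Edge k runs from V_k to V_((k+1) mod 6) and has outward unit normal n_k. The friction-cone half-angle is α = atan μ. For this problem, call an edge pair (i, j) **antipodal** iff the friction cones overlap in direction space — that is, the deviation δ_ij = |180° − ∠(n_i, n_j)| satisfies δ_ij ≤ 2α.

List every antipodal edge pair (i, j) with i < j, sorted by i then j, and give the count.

α = atan 0.4 = 21.80°;  2α = 43.60°
n_0 = (+0.4843, +0.8749)
n_1 = (-0.2277, +0.9737)
n_2 = (-0.7831, +0.6219)
n_3 = (-0.9707, -0.2403)
n_4 = (-0.0515, -0.9987)
n_5 = (+0.9786, -0.2057)
  (0,1): δ = 137.87°  ·
  (0,2): δ = 99.49°  ·
  (0,3): δ = 47.13°  ·
  (0,4): δ = 26.01°  ✓
  (0,5): δ = 107.09°  ·
  (1,2): δ = 141.61°  ·
  (1,3): δ = 89.25°  ·
  (1,4): δ = 16.11°  ✓
  (1,5): δ = 64.97°  ·
  (2,3): δ = 127.64°  ·
  (2,4): δ = 54.50°  ·
  (2,5): δ = 26.58°  ✓
  (3,4): δ = 106.86°  ·
  (3,5): δ = 25.78°  ✓
  (4,5): δ = 98.92°  ·
antipodal pairs: 4

count = 4; pairs: (0,4), (1,4), (2,5), (3,5)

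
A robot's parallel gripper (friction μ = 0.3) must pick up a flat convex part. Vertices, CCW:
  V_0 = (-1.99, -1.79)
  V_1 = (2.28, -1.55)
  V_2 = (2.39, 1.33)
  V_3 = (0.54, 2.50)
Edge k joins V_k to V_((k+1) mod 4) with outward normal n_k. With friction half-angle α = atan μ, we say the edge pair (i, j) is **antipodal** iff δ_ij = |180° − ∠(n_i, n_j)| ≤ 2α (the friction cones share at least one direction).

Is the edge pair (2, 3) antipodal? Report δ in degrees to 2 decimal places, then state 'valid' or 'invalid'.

α = atan 0.3 = 16.70°;  2α = 33.40°
edge 2: e_2 = (-1.85, +1.17);  n_2 = (+0.5345, +0.8452)
edge 3: e_3 = (-2.53, -4.29);  n_3 = (-0.8614, +0.5080)
∠(n_2, n_3) = 91.78°
δ = |180° − 91.78°| = 88.22°
88.22° > 2α = 33.40°  →  invalid

δ = 88.22°, invalid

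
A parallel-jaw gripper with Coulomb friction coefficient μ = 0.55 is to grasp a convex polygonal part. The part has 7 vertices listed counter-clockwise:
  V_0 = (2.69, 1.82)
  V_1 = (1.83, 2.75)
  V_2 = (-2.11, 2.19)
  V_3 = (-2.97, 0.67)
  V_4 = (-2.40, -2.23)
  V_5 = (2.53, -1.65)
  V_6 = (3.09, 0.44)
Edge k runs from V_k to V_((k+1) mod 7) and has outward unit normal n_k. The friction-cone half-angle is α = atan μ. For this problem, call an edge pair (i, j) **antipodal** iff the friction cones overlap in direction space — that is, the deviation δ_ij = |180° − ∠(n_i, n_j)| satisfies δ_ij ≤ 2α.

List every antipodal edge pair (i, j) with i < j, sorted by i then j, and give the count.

count = 8; pairs: (0,3), (0,4), (1,4), (2,4), (2,5), (2,6), (3,5), (3,6)

α = atan 0.55 = 28.81°;  2α = 57.62°
n_0 = (+0.7342, +0.6789)
n_1 = (-0.1407, +0.9900)
n_2 = (-0.8703, +0.4924)
n_3 = (-0.9812, -0.1929)
n_4 = (+0.1168, -0.9932)
n_5 = (+0.9659, -0.2588)
n_6 = (+0.9605, +0.2784)
  (0,1): δ = 124.67°  ·
  (0,2): δ = 72.26°  ·
  (0,3): δ = 31.64°  ✓
  (0,4): δ = 53.95°  ✓
  (0,5): δ = 122.24°  ·
  (0,6): δ = 153.40°  ·
  (1,2): δ = 127.59°  ·
  (1,3): δ = 86.97°  ·
  (1,4): δ = 1.38°  ✓
  (1,5): δ = 66.91°  ·
  (1,6): δ = 98.08°  ·
  (2,3): δ = 139.38°  ·
  (2,4): δ = 53.79°  ✓
  (2,5): δ = 14.50°  ✓
  (2,6): δ = 45.67°  ✓
  (3,4): δ = 94.41°  ·
  (3,5): δ = 26.12°  ✓
  (3,6): δ = 5.04°  ✓
  (4,5): δ = 111.71°  ·
  (4,6): δ = 80.55°  ·
  (5,6): δ = 148.84°  ·
antipodal pairs: 8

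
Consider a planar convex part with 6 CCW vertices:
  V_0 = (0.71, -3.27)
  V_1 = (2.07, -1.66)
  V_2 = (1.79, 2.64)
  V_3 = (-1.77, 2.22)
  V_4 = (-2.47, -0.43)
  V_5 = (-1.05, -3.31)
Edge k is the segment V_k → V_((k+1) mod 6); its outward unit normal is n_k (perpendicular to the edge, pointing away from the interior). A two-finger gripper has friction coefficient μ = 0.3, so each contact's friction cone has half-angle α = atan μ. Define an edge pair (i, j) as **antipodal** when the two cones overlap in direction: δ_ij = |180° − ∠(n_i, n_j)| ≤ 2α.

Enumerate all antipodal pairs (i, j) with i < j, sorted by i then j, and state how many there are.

count = 4; pairs: (0,3), (1,3), (1,4), (2,5)

α = atan 0.3 = 16.70°;  2α = 33.40°
n_0 = (+0.7639, -0.6453)
n_1 = (+0.9979, +0.0650)
n_2 = (-0.1172, +0.9931)
n_3 = (-0.9668, +0.2554)
n_4 = (-0.8969, -0.4422)
n_5 = (+0.0227, -0.9997)
  (0,1): δ = 136.09°  ·
  (0,2): δ = 43.08°  ·
  (0,3): δ = 25.39°  ✓
  (0,4): δ = 66.43°  ·
  (0,5): δ = 131.49°  ·
  (1,2): δ = 87.00°  ·
  (1,3): δ = 18.52°  ✓
  (1,4): δ = 22.52°  ✓
  (1,5): δ = 87.58°  ·
  (2,3): δ = 111.53°  ·
  (2,4): δ = 70.48°  ·
  (2,5): δ = 5.43°  ✓
  (3,4): δ = 138.96°  ·
  (3,5): δ = 73.90°  ·
  (4,5): δ = 114.94°  ·
antipodal pairs: 4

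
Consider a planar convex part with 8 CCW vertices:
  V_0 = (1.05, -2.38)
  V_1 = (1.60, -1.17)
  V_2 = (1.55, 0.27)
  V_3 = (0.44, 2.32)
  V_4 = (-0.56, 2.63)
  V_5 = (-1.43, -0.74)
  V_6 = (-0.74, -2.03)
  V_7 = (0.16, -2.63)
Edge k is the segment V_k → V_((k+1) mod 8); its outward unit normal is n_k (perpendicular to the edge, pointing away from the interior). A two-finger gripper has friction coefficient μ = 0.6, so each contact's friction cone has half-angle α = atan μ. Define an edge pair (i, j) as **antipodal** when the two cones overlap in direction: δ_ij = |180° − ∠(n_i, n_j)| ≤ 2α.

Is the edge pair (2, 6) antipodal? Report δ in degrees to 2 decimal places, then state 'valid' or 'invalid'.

δ = 27.88°, valid

α = atan 0.6 = 30.96°;  2α = 61.93°
edge 2: e_2 = (-1.11, +2.05);  n_2 = (+0.8794, +0.4761)
edge 6: e_6 = (+0.90, -0.60);  n_6 = (-0.5547, -0.8321)
∠(n_2, n_6) = 152.12°
δ = |180° − 152.12°| = 27.88°
27.88° ≤ 2α = 61.93°  →  valid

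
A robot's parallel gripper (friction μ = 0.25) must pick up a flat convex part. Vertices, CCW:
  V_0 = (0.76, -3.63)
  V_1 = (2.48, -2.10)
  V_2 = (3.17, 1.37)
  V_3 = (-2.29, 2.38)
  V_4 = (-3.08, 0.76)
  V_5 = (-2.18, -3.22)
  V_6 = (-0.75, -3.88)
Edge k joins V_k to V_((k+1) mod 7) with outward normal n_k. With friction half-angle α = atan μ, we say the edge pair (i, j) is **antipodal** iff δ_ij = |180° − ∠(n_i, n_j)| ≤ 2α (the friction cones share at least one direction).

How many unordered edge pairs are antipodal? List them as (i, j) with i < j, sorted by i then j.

α = atan 0.25 = 14.04°;  2α = 28.07°
n_0 = (+0.6646, -0.7472)
n_1 = (+0.9808, -0.1950)
n_2 = (+0.1819, +0.9833)
n_3 = (-0.8988, +0.4383)
n_4 = (-0.9754, -0.2206)
n_5 = (-0.4191, -0.9080)
n_6 = (+0.1633, -0.9866)
  (0,1): δ = 142.90°  ·
  (0,2): δ = 52.13°  ·
  (0,3): δ = 22.35°  ✓
  (0,4): δ = 61.09°  ·
  (0,5): δ = 113.57°  ·
  (0,6): δ = 147.75°  ·
  (1,2): δ = 89.23°  ·
  (1,3): δ = 14.75°  ✓
  (1,4): δ = 23.99°  ✓
  (1,5): δ = 76.47°  ·
  (1,6): δ = 110.65°  ·
  (2,3): δ = 105.52°  ·
  (2,4): δ = 66.78°  ·
  (2,5): δ = 14.29°  ✓
  (2,6): δ = 19.88°  ✓
  (3,4): δ = 141.26°  ·
  (3,5): δ = 88.78°  ·
  (3,6): δ = 54.60°  ·
  (4,5): δ = 127.52°  ·
  (4,6): δ = 93.34°  ·
  (5,6): δ = 145.82°  ·
antipodal pairs: 5

count = 5; pairs: (0,3), (1,3), (1,4), (2,5), (2,6)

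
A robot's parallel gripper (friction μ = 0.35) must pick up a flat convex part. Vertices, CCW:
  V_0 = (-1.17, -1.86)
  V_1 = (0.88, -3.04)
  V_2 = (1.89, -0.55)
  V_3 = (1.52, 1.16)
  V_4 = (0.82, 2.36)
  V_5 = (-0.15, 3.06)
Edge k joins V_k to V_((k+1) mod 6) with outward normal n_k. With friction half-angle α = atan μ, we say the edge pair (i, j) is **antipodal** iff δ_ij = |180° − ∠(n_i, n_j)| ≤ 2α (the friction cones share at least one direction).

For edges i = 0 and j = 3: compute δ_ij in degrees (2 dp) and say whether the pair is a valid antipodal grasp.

α = atan 0.35 = 19.29°;  2α = 38.58°
edge 0: e_0 = (+2.05, -1.18);  n_0 = (-0.4989, -0.8667)
edge 3: e_3 = (-0.70, +1.20);  n_3 = (+0.8638, +0.5039)
∠(n_0, n_3) = 150.18°
δ = |180° − 150.18°| = 29.82°
29.82° ≤ 2α = 38.58°  →  valid

δ = 29.82°, valid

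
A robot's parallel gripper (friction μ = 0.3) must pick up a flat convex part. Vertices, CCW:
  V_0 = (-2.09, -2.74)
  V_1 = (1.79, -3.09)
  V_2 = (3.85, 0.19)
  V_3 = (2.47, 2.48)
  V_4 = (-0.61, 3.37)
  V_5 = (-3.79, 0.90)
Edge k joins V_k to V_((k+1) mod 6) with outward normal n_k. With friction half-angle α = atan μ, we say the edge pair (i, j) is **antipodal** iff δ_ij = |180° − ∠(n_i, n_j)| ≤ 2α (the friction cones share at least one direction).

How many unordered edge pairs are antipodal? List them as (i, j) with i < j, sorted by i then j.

α = atan 0.3 = 16.70°;  2α = 33.40°
n_0 = (-0.0898, -0.9960)
n_1 = (+0.8468, -0.5319)
n_2 = (+0.8565, +0.5161)
n_3 = (+0.2776, +0.9607)
n_4 = (-0.6134, +0.7898)
n_5 = (-0.9061, -0.4232)
  (0,1): δ = 116.98°  ·
  (0,2): δ = 53.77°  ·
  (0,3): δ = 10.96°  ✓
  (0,4): δ = 42.99°  ·
  (0,5): δ = 120.19°  ·
  (1,2): δ = 116.80°  ·
  (1,3): δ = 73.99°  ·
  (1,4): δ = 20.03°  ✓
  (1,5): δ = 57.16°  ·
  (2,3): δ = 137.19°  ·
  (2,4): δ = 83.24°  ·
  (2,5): δ = 6.04°  ✓
  (3,4): δ = 126.05°  ·
  (3,5): δ = 48.85°  ·
  (4,5): δ = 102.80°  ·
antipodal pairs: 3

count = 3; pairs: (0,3), (1,4), (2,5)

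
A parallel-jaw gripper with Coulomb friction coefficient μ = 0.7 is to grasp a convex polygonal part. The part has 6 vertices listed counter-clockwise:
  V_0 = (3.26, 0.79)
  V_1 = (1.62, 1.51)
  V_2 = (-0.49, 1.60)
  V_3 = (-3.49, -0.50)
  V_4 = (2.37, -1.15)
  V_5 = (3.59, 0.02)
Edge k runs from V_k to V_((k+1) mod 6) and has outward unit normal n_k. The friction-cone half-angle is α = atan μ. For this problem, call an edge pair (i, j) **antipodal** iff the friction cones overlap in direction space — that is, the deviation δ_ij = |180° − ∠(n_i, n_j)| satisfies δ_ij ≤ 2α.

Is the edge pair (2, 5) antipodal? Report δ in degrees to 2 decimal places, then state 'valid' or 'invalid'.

δ = 78.21°, invalid

α = atan 0.7 = 34.99°;  2α = 69.98°
edge 2: e_2 = (-3.00, -2.10);  n_2 = (-0.5735, +0.8192)
edge 5: e_5 = (-0.33, +0.77);  n_5 = (+0.9191, +0.3939)
∠(n_2, n_5) = 101.79°
δ = |180° − 101.79°| = 78.21°
78.21° > 2α = 69.98°  →  invalid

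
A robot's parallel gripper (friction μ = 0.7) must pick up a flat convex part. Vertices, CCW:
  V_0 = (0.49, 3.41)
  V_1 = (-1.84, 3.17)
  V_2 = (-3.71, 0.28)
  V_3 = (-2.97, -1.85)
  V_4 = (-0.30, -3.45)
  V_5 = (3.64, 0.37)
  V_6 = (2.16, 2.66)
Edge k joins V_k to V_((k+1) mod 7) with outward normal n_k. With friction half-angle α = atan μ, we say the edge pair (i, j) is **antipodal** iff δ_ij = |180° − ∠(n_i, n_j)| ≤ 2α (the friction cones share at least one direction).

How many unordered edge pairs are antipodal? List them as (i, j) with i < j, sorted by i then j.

α = atan 0.7 = 34.99°;  2α = 69.98°
n_0 = (-0.1025, +0.9947)
n_1 = (-0.8396, +0.5433)
n_2 = (-0.9446, -0.3282)
n_3 = (-0.5140, -0.8578)
n_4 = (+0.6961, -0.7180)
n_5 = (+0.8399, +0.5428)
n_6 = (+0.4097, +0.9122)
  (0,1): δ = 128.79°  ·
  (0,2): δ = 76.72°  ·
  (0,3): δ = 36.81°  ✓
  (0,4): δ = 38.23°  ✓
  (0,5): δ = 116.99°  ·
  (0,6): δ = 149.93°  ·
  (1,2): δ = 127.94°  ·
  (1,3): δ = 88.03°  ·
  (1,4): δ = 12.98°  ✓
  (1,5): δ = 65.78°  ✓
  (1,6): δ = 98.72°  ·
  (2,3): δ = 140.09°  ·
  (2,4): δ = 65.04°  ✓
  (2,5): δ = 13.72°  ✓
  (2,6): δ = 46.66°  ✓
  (3,4): δ = 104.95°  ·
  (3,5): δ = 26.19°  ✓
  (3,6): δ = 6.75°  ✓
  (4,5): δ = 101.24°  ·
  (4,6): δ = 68.30°  ✓
  (5,6): δ = 147.06°  ·
antipodal pairs: 10

count = 10; pairs: (0,3), (0,4), (1,4), (1,5), (2,4), (2,5), (2,6), (3,5), (3,6), (4,6)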